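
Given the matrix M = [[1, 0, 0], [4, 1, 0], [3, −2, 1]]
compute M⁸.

[[1, 0, 0], [32, 1, 0], [−200, −16, 1]]

M = I + N where N = [[0, 0, 0], [4, 0, 0], [3, −2, 0]] is strictly lower-triangular, so N³ = 0.
(I + N)⁸ = I + 8·N + 28·N² = [[1, 0, 0], [32, 1, 0], [−200, −16, 1]].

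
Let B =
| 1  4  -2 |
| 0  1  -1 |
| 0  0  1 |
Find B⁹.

B = I + N where N = [[0, 4, -2], [0, 0, -1], [0, 0, 0]] is strictly upper-triangular, so N³ = 0.
(I + N)⁹ = I + 9·N + 36·N² = [[1, 36, -162], [0, 1, -9], [0, 0, 1]].

[[1, 36, -162], [0, 1, -9], [0, 0, 1]]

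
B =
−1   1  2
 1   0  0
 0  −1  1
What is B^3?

[[−5, 2, 4], [2, −3, 0], [0, −2, −1]]

B^2 = [[2, −3, 0], [−1, 1, 2], [−1, −1, 1]]
B^3 = [[−5, 2, 4], [2, −3, 0], [0, −2, −1]]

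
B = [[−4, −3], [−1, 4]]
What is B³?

[[−76, −57], [−19, 76]]

B² = [[19, 0], [0, 19]]
B³ = [[−76, −57], [−19, 76]]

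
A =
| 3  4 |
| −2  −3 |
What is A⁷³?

A² = I (check: tr A = 0 and det A = −1), so A⁷³ = A since 73 is odd.

[[3, 4], [−2, −3]]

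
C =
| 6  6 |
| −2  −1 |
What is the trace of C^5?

275

tr C = 5 and det C = 6, so the characteristic polynomial is λ² − (5)λ + (6) with roots 2 and 3.
Eigenvectors give P = [[−3, −2], [2, 1]] with P⁻¹ = [[1, 2], [−2, −3]], and C = P·diag(2, 3)·P⁻¹.
Then C^5 = P·diag(32, 243)·P⁻¹ = [[−96, −486], [64, 243]] · [[1, 2], [−2, −3]] = [[876, 1266], [−422, −601]].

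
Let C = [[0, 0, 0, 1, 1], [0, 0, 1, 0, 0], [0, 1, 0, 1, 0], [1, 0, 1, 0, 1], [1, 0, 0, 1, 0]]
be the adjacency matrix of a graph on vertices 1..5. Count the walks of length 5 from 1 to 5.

13

The number of length-5 walks from vertex 1 to vertex 5 is entry (1,5) of C⁵, where C is the adjacency matrix.
C² = [[2, 0, 1, 1, 1], [0, 1, 0, 1, 0], [1, 0, 2, 0, 1], [1, 1, 0, 3, 1], [1, 0, 1, 1, 2]]
C³ = [[2, 1, 1, 4, 3], [1, 0, 2, 0, 1], [1, 2, 0, 4, 1], [4, 0, 4, 2, 4], [3, 1, 1, 4, 2]]
C⁴ = [[7, 1, 5, 6, 6], [1, 2, 0, 4, 1], [5, 0, 6, 2, 5], [6, 4, 2, 12, 6], [6, 1, 5, 6, 7]]
C⁵ = [[12, 5, 7, 18, 13], [5, 0, 6, 2, 5], [7, 6, 2, 16, 7], [18, 2, 16, 14, 18], [13, 5, 7, 18, 12]]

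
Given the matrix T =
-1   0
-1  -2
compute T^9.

tr T = -3 and det T = 2, so the characteristic polynomial is λ² − (-3)λ + (2) with roots -1 and -2.
Eigenvectors give P = [[-1, 0], [1, 1]] with P⁻¹ = [[-1, 0], [1, 1]], and T = P·diag(-1, -2)·P⁻¹.
Then T^9 = P·diag(-1, -512)·P⁻¹ = [[1, 0], [-1, -512]] · [[-1, 0], [1, 1]] = [[-1, 0], [-511, -512]].

[[-1, 0], [-511, -512]]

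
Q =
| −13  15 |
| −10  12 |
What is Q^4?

[[211, −195], [130, −114]]

tr Q = −1 and det Q = −6, so the characteristic polynomial is λ² − (−1)λ + (−6) with roots −3 and 2.
Eigenvectors give P = [[3, −1], [2, −1]] with P⁻¹ = [[1, −1], [2, −3]], and Q = P·diag(−3, 2)·P⁻¹.
Then Q^4 = P·diag(81, 16)·P⁻¹ = [[243, −16], [162, −16]] · [[1, −1], [2, −3]] = [[211, −195], [130, −114]].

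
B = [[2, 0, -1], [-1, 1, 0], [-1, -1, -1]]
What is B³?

B² = [[5, 1, -1], [-3, 1, 1], [0, 0, 2]]
B³ = [[10, 2, -4], [-8, 0, 2], [-2, -2, -2]]

[[10, 2, -4], [-8, 0, 2], [-2, -2, -2]]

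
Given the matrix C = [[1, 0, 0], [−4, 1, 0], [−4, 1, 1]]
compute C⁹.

[[1, 0, 0], [−36, 1, 0], [−180, 9, 1]]

C = I + N where N = [[0, 0, 0], [−4, 0, 0], [−4, 1, 0]] is strictly lower-triangular, so N³ = 0.
(I + N)⁹ = I + 9·N + 36·N² = [[1, 0, 0], [−36, 1, 0], [−180, 9, 1]].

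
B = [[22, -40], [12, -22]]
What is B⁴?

tr B = 0 and det B = -4, so the characteristic polynomial is λ² − (0)λ + (-4) with roots 2 and -2.
Eigenvectors give P = [[-2, 5], [-1, 3]] with P⁻¹ = [[-3, 5], [-1, 2]], and B = P·diag(2, -2)·P⁻¹.
Then B⁴ = P·diag(16, 16)·P⁻¹ = [[-32, 80], [-16, 48]] · [[-3, 5], [-1, 2]] = [[16, 0], [0, 16]].

[[16, 0], [0, 16]]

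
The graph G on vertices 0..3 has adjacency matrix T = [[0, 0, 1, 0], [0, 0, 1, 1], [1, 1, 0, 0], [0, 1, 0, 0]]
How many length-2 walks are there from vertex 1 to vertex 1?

2

The number of length-2 walks from vertex 1 to vertex 1 is entry (1,1) of T^2, where T is the adjacency matrix.
T^2 = [[1, 1, 0, 0], [1, 2, 0, 0], [0, 0, 2, 1], [0, 0, 1, 1]]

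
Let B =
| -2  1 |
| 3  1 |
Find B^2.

[[7, -1], [-3, 4]]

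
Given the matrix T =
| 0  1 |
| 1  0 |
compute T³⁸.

[[1, 0], [0, 1]]

T² = I (check: tr T = 0 and det T = −1), so T³⁸ = I since 38 is even.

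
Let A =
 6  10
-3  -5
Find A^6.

A² = A (a projection; rank 1, trace 1), so A^6 = A.

[[6, 10], [-3, -5]]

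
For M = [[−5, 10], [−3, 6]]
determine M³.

M² = M (a projection; rank 1, trace 1), so M³ = M.

[[−5, 10], [−3, 6]]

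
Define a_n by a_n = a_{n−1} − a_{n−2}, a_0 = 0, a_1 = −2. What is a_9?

With companion matrix C = [[1, −1], [1, 0]], [a_n, a_{n−1}]ᵀ = C·[a_{n−1}, a_{n−2}]ᵀ, so [a_9, a_8]ᵀ = C⁸·[a_1, a_0]ᵀ.
C⁸ = [[0, −1], [1, −1]], giving [a_9, a_8]ᵀ = [[0], [−2]].

0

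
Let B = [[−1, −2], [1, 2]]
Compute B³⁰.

[[−1, −2], [1, 2]]

B² = B (a projection; rank 1, trace 1), so B³⁰ = B.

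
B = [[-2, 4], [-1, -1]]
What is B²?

[[0, -12], [3, -3]]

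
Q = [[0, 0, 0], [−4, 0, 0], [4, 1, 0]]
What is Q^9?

[[0, 0, 0], [0, 0, 0], [0, 0, 0]]

Q is strictly triangular, hence nilpotent: Q^3 = 0, so Q^9 = 0.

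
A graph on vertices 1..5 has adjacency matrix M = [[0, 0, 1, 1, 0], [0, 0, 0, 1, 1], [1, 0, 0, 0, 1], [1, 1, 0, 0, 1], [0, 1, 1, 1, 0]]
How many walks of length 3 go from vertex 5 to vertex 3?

5

The number of length-3 walks from vertex 5 to vertex 3 is entry (5,3) of M^3, where M is the adjacency matrix.
M^2 = [[2, 1, 0, 0, 2], [1, 2, 1, 1, 1], [0, 1, 2, 2, 0], [0, 1, 2, 3, 1], [2, 1, 0, 1, 3]]
M^3 = [[0, 2, 4, 5, 1], [2, 2, 2, 4, 4], [4, 2, 0, 1, 5], [5, 4, 1, 2, 6], [1, 4, 5, 6, 2]]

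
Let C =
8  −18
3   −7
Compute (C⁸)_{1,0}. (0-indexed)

tr C = 1 and det C = −2, so the characteristic polynomial is λ² − (1)λ + (−2) with roots 2 and −1.
Eigenvectors give P = [[3, −2], [1, −1]] with P⁻¹ = [[1, −2], [1, −3]], and C = P·diag(2, −1)·P⁻¹.
Then C⁸ = P·diag(256, 1)·P⁻¹ = [[768, −2], [256, −1]] · [[1, −2], [1, −3]] = [[766, −1530], [255, −509]].

255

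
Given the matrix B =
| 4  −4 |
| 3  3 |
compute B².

[[4, −28], [21, −3]]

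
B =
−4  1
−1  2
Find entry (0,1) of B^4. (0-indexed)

B^2 = [[15, −2], [2, 3]]
B^3 = [[−58, 11], [−11, 8]]
B^4 = [[221, −36], [36, 5]]

−36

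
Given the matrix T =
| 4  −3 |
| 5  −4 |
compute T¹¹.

[[4, −3], [5, −4]]

T² = I (check: tr T = 0 and det T = −1), so T¹¹ = T since 11 is odd.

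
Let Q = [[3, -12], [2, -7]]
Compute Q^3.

tr Q = -4 and det Q = 3, so the characteristic polynomial is λ² − (-4)λ + (3) with roots -3 and -1.
Eigenvectors give P = [[-2, 3], [-1, 1]] with P⁻¹ = [[1, -3], [1, -2]], and Q = P·diag(-3, -1)·P⁻¹.
Then Q^3 = P·diag(-27, -1)·P⁻¹ = [[54, -3], [27, -1]] · [[1, -3], [1, -2]] = [[51, -156], [26, -79]].

[[51, -156], [26, -79]]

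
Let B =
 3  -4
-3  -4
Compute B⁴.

B² = [[21, 4], [3, 28]]
B³ = [[51, -100], [-75, -124]]
B⁴ = [[453, 196], [147, 796]]

[[453, 196], [147, 796]]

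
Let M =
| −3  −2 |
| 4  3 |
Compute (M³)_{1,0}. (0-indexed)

4

M² = [[1, 0], [0, 1]]
M³ = [[−3, −2], [4, 3]]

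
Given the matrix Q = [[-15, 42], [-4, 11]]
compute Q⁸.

tr Q = -4 and det Q = 3, so the characteristic polynomial is λ² − (-4)λ + (3) with roots -3 and -1.
Eigenvectors give P = [[-7, -3], [-2, -1]] with P⁻¹ = [[-1, 3], [2, -7]], and Q = P·diag(-3, -1)·P⁻¹.
Then Q⁸ = P·diag(6561, 1)·P⁻¹ = [[-45927, -3], [-13122, -1]] · [[-1, 3], [2, -7]] = [[45921, -137760], [13120, -39359]].

[[45921, -137760], [13120, -39359]]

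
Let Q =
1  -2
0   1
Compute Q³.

[[1, -6], [0, 1]]

Q = I + N where N = [[0, -2], [0, 0]] is strictly upper-triangular, so N² = 0.
(I + N)³ = I + 3·N = [[1, -6], [0, 1]].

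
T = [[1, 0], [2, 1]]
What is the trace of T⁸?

2

T = I + N where N = [[0, 0], [2, 0]] is strictly lower-triangular, so N² = 0.
(I + N)⁸ = I + 8·N = [[1, 0], [16, 1]].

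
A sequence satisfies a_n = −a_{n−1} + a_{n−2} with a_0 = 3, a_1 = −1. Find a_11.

−254

With companion matrix B = [[−1, 1], [1, 0]], [a_n, a_{n−1}]ᵀ = B·[a_{n−1}, a_{n−2}]ᵀ, so [a_11, a_10]ᵀ = B¹⁰·[a_1, a_0]ᵀ.
B¹⁰ = [[89, −55], [−55, 34]], giving [a_11, a_10]ᵀ = [[−254], [157]].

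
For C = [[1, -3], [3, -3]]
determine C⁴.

[[28, -48], [48, -36]]

C² = [[-8, 6], [-6, 0]]
C³ = [[10, 6], [-6, 18]]
C⁴ = [[28, -48], [48, -36]]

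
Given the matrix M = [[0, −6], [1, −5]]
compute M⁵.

[[390, −1266], [211, −665]]

tr M = −5 and det M = 6, so the characteristic polynomial is λ² − (−5)λ + (6) with roots −2 and −3.
Eigenvectors give P = [[3, −2], [1, −1]] with P⁻¹ = [[1, −2], [1, −3]], and M = P·diag(−2, −3)·P⁻¹.
Then M⁵ = P·diag(−32, −243)·P⁻¹ = [[−96, 486], [−32, 243]] · [[1, −2], [1, −3]] = [[390, −1266], [211, −665]].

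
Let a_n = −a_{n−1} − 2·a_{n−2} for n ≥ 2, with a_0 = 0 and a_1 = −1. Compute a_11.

With companion matrix C = [[−1, −2], [1, 0]], [a_n, a_{n−1}]ᵀ = C·[a_{n−1}, a_{n−2}]ᵀ, so [a_11, a_10]ᵀ = C^10·[a_1, a_0]ᵀ.
C^10 = [[23, −22], [11, 34]], giving [a_11, a_10]ᵀ = [[−23], [−11]].

−23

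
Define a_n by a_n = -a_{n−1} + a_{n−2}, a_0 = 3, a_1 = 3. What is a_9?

With companion matrix T = [[-1, 1], [1, 0]], [a_n, a_{n−1}]ᵀ = T·[a_{n−1}, a_{n−2}]ᵀ, so [a_9, a_8]ᵀ = T⁸·[a_1, a_0]ᵀ.
T⁸ = [[34, -21], [-21, 13]], giving [a_9, a_8]ᵀ = [[39], [-24]].

39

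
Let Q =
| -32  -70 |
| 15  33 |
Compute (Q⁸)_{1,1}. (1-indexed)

tr Q = 1 and det Q = -6, so the characteristic polynomial is λ² − (1)λ + (-6) with roots 3 and -2.
Eigenvectors give P = [[-2, 7], [1, -3]] with P⁻¹ = [[3, 7], [1, 2]], and Q = P·diag(3, -2)·P⁻¹.
Then Q⁸ = P·diag(6561, 256)·P⁻¹ = [[-13122, 1792], [6561, -768]] · [[3, 7], [1, 2]] = [[-37574, -88270], [18915, 44391]].

-37574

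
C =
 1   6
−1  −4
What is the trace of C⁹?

tr C = −3 and det C = 2, so the characteristic polynomial is λ² − (−3)λ + (2) with roots −2 and −1.
Eigenvectors give P = [[−2, −3], [1, 1]] with P⁻¹ = [[1, 3], [−1, −2]], and C = P·diag(−2, −1)·P⁻¹.
Then C⁹ = P·diag(−512, −1)·P⁻¹ = [[1024, 3], [−512, −1]] · [[1, 3], [−1, −2]] = [[1021, 3066], [−511, −1534]].

−513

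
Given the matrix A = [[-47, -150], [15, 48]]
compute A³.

[[-323, -1050], [105, 342]]

tr A = 1 and det A = -6, so the characteristic polynomial is λ² − (1)λ + (-6) with roots -2 and 3.
Eigenvectors give P = [[10, -3], [-3, 1]] with P⁻¹ = [[1, 3], [3, 10]], and A = P·diag(-2, 3)·P⁻¹.
Then A³ = P·diag(-8, 27)·P⁻¹ = [[-80, -81], [24, 27]] · [[1, 3], [3, 10]] = [[-323, -1050], [105, 342]].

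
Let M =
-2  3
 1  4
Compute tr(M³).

74

M² = [[7, 6], [2, 19]]
M³ = [[-8, 45], [15, 82]]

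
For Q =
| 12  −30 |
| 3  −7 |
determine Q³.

[[198, −570], [57, −163]]

tr Q = 5 and det Q = 6, so the characteristic polynomial is λ² − (5)λ + (6) with roots 3 and 2.
Eigenvectors give P = [[10, 3], [3, 1]] with P⁻¹ = [[1, −3], [−3, 10]], and Q = P·diag(3, 2)·P⁻¹.
Then Q³ = P·diag(27, 8)·P⁻¹ = [[270, 24], [81, 8]] · [[1, −3], [−3, 10]] = [[198, −570], [57, −163]].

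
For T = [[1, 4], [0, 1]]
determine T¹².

T = I + N where N = [[0, 4], [0, 0]] is strictly upper-triangular, so N² = 0.
(I + N)¹² = I + 12·N = [[1, 48], [0, 1]].

[[1, 48], [0, 1]]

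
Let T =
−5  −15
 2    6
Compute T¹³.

T² = T (a projection; rank 1, trace 1), so T¹³ = T.

[[−5, −15], [2, 6]]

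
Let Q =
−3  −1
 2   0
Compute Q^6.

tr Q = −3 and det Q = 2, so the characteristic polynomial is λ² − (−3)λ + (2) with roots −2 and −1.
Eigenvectors give P = [[−1, −1], [1, 2]] with P⁻¹ = [[−2, −1], [1, 1]], and Q = P·diag(−2, −1)·P⁻¹.
Then Q^6 = P·diag(64, 1)·P⁻¹ = [[−64, −1], [64, 2]] · [[−2, −1], [1, 1]] = [[127, 63], [−126, −62]].

[[127, 63], [−126, −62]]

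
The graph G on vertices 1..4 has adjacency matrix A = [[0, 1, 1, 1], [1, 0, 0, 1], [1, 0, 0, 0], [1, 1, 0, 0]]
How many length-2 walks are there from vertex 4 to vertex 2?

The number of length-2 walks from vertex 4 to vertex 2 is entry (4,2) of A², where A is the adjacency matrix.
A² = [[3, 1, 0, 1], [1, 2, 1, 1], [0, 1, 1, 1], [1, 1, 1, 2]]

1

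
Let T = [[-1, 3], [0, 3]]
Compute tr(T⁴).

T² = [[1, 6], [0, 9]]
T³ = [[-1, 21], [0, 27]]
T⁴ = [[1, 60], [0, 81]]

82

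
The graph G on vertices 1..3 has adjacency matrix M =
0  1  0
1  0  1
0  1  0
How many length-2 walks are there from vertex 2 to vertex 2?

The number of length-2 walks from vertex 2 to vertex 2 is entry (2,2) of M^2, where M is the adjacency matrix.
M^2 = [[1, 0, 1], [0, 2, 0], [1, 0, 1]]

2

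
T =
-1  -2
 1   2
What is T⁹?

T² = T (a projection; rank 1, trace 1), so T⁹ = T.

[[-1, -2], [1, 2]]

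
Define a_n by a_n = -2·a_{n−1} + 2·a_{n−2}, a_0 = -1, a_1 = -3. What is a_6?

272

With companion matrix A = [[-2, 2], [1, 0]], [a_n, a_{n−1}]ᵀ = A·[a_{n−1}, a_{n−2}]ᵀ, so [a_6, a_5]ᵀ = A⁵·[a_1, a_0]ᵀ.
A⁵ = [[-120, 88], [44, -32]], giving [a_6, a_5]ᵀ = [[272], [-100]].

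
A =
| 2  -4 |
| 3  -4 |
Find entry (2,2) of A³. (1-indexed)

A² = [[-8, 8], [-6, 4]]
A³ = [[8, 0], [0, 8]]

8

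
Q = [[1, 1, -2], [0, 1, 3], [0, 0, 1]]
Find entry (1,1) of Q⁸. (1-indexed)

Q = I + N where N = [[0, 1, -2], [0, 0, 3], [0, 0, 0]] is strictly upper-triangular, so N³ = 0.
(I + N)⁸ = I + 8·N + 28·N² = [[1, 8, 68], [0, 1, 24], [0, 0, 1]].

1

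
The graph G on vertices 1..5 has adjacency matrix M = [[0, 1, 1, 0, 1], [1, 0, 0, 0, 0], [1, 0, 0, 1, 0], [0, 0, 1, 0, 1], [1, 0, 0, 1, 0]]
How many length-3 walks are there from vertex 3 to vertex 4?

The number of length-3 walks from vertex 3 to vertex 4 is entry (3,4) of M^3, where M is the adjacency matrix.
M^2 = [[3, 0, 0, 2, 0], [0, 1, 1, 0, 1], [0, 1, 2, 0, 2], [2, 0, 0, 2, 0], [0, 1, 2, 0, 2]]
M^3 = [[0, 3, 5, 0, 5], [3, 0, 0, 2, 0], [5, 0, 0, 4, 0], [0, 2, 4, 0, 4], [5, 0, 0, 4, 0]]

4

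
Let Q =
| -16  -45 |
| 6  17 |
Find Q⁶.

[[-314, -945], [126, 379]]

tr Q = 1 and det Q = -2, so the characteristic polynomial is λ² − (1)λ + (-2) with roots 2 and -1.
Eigenvectors give P = [[-5, -3], [2, 1]] with P⁻¹ = [[1, 3], [-2, -5]], and Q = P·diag(2, -1)·P⁻¹.
Then Q⁶ = P·diag(64, 1)·P⁻¹ = [[-320, -3], [128, 1]] · [[1, 3], [-2, -5]] = [[-314, -945], [126, 379]].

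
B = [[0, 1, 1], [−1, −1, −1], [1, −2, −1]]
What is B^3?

[[1, 7, 5], [−1, −4, −3], [−1, −12, −8]]

B^2 = [[0, −3, −2], [0, 2, 1], [1, 5, 4]]
B^3 = [[1, 7, 5], [−1, −4, −3], [−1, −12, −8]]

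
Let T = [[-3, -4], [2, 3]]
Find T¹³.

[[-3, -4], [2, 3]]

T² = I (check: tr T = 0 and det T = -1), so T¹³ = T since 13 is odd.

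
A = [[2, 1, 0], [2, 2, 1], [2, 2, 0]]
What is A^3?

[[22, 16, 4], [40, 30, 8], [32, 24, 6]]

A^2 = [[6, 4, 1], [10, 8, 2], [8, 6, 2]]
A^3 = [[22, 16, 4], [40, 30, 8], [32, 24, 6]]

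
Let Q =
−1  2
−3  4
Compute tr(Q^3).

9

tr Q = 3 and det Q = 2, so the characteristic polynomial is λ² − (3)λ + (2) with roots 1 and 2.
Eigenvectors give P = [[1, −2], [1, −3]] with P⁻¹ = [[3, −2], [1, −1]], and Q = P·diag(1, 2)·P⁻¹.
Then Q^3 = P·diag(1, 8)·P⁻¹ = [[1, −16], [1, −24]] · [[3, −2], [1, −1]] = [[−13, 14], [−21, 22]].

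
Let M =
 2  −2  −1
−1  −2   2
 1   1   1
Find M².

[[5, −1, −7], [2, 8, −1], [2, −3, 2]]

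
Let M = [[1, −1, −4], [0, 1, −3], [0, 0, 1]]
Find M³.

[[1, −3, −3], [0, 1, −9], [0, 0, 1]]

M = I + N where N = [[0, −1, −4], [0, 0, −3], [0, 0, 0]] is strictly upper-triangular, so N³ = 0.
(I + N)³ = I + 3·N + 3·N² = [[1, −3, −3], [0, 1, −9], [0, 0, 1]].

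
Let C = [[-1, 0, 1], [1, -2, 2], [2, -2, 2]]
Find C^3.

[[-3, 2, 1], [1, -2, 3], [4, -4, 4]]

C^2 = [[3, -2, 1], [1, 0, 1], [0, 0, 2]]
C^3 = [[-3, 2, 1], [1, -2, 3], [4, -4, 4]]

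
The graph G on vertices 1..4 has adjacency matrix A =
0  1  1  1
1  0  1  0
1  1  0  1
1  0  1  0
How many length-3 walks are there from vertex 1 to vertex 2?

5

The number of length-3 walks from vertex 1 to vertex 2 is entry (1,2) of A³, where A is the adjacency matrix.
A² = [[3, 1, 2, 1], [1, 2, 1, 2], [2, 1, 3, 1], [1, 2, 1, 2]]
A³ = [[4, 5, 5, 5], [5, 2, 5, 2], [5, 5, 4, 5], [5, 2, 5, 2]]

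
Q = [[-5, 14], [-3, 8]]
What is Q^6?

tr Q = 3 and det Q = 2, so the characteristic polynomial is λ² − (3)λ + (2) with roots 2 and 1.
Eigenvectors give P = [[-2, 7], [-1, 3]] with P⁻¹ = [[3, -7], [1, -2]], and Q = P·diag(2, 1)·P⁻¹.
Then Q^6 = P·diag(64, 1)·P⁻¹ = [[-128, 7], [-64, 3]] · [[3, -7], [1, -2]] = [[-377, 882], [-189, 442]].

[[-377, 882], [-189, 442]]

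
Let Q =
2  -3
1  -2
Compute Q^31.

Q² = I (check: tr Q = 0 and det Q = -1), so Q^31 = Q since 31 is odd.

[[2, -3], [1, -2]]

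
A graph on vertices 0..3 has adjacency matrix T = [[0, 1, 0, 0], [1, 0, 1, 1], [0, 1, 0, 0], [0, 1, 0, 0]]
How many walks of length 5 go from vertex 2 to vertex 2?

0

The number of length-5 walks from vertex 2 to vertex 2 is entry (2,2) of T⁵, where T is the adjacency matrix.
T² = [[1, 0, 1, 1], [0, 3, 0, 0], [1, 0, 1, 1], [1, 0, 1, 1]]
T³ = [[0, 3, 0, 0], [3, 0, 3, 3], [0, 3, 0, 0], [0, 3, 0, 0]]
T⁴ = [[3, 0, 3, 3], [0, 9, 0, 0], [3, 0, 3, 3], [3, 0, 3, 3]]
T⁵ = [[0, 9, 0, 0], [9, 0, 9, 9], [0, 9, 0, 0], [0, 9, 0, 0]]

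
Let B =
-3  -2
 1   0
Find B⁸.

tr B = -3 and det B = 2, so the characteristic polynomial is λ² − (-3)λ + (2) with roots -1 and -2.
Eigenvectors give P = [[-1, 2], [1, -1]] with P⁻¹ = [[1, 2], [1, 1]], and B = P·diag(-1, -2)·P⁻¹.
Then B⁸ = P·diag(1, 256)·P⁻¹ = [[-1, 512], [1, -256]] · [[1, 2], [1, 1]] = [[511, 510], [-255, -254]].

[[511, 510], [-255, -254]]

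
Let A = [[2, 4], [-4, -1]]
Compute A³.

A² = [[-12, 4], [-4, -15]]
A³ = [[-40, -52], [52, -1]]

[[-40, -52], [52, -1]]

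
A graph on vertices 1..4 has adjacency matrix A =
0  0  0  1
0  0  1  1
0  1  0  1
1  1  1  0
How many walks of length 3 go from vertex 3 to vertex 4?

4

The number of length-3 walks from vertex 3 to vertex 4 is entry (3,4) of A³, where A is the adjacency matrix.
A² = [[1, 1, 1, 0], [1, 2, 1, 1], [1, 1, 2, 1], [0, 1, 1, 3]]
A³ = [[0, 1, 1, 3], [1, 2, 3, 4], [1, 3, 2, 4], [3, 4, 4, 2]]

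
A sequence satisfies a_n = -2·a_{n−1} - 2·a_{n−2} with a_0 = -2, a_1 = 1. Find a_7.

With companion matrix M = [[-2, -2], [1, 0]], [a_n, a_{n−1}]ᵀ = M·[a_{n−1}, a_{n−2}]ᵀ, so [a_7, a_6]ᵀ = M⁶·[a_1, a_0]ᵀ.
M⁶ = [[-8, -16], [8, 8]], giving [a_7, a_6]ᵀ = [[24], [-8]].

24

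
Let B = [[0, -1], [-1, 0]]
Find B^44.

B² = I (check: tr B = 0 and det B = -1), so B^44 = I since 44 is even.

[[1, 0], [0, 1]]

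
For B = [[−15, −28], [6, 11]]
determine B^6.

[[5097, 10192], [−2184, −4367]]

tr B = −4 and det B = 3, so the characteristic polynomial is λ² − (−4)λ + (3) with roots −3 and −1.
Eigenvectors give P = [[−7, −2], [3, 1]] with P⁻¹ = [[−1, −2], [3, 7]], and B = P·diag(−3, −1)·P⁻¹.
Then B^6 = P·diag(729, 1)·P⁻¹ = [[−5103, −2], [2187, 1]] · [[−1, −2], [3, 7]] = [[5097, 10192], [−2184, −4367]].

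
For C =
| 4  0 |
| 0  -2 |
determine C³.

[[64, 0], [0, -8]]

C² = [[16, 0], [0, 4]]
C³ = [[64, 0], [0, -8]]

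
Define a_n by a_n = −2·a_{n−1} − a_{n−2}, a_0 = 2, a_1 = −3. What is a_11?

With companion matrix C = [[−2, −1], [1, 0]], [a_n, a_{n−1}]ᵀ = C·[a_{n−1}, a_{n−2}]ᵀ, so [a_11, a_10]ᵀ = C¹⁰·[a_1, a_0]ᵀ.
C¹⁰ = [[11, 10], [−10, −9]], giving [a_11, a_10]ᵀ = [[−13], [12]].

−13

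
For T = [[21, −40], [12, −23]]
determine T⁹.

tr T = −2 and det T = −3, so the characteristic polynomial is λ² − (−2)λ + (−3) with roots 1 and −3.
Eigenvectors give P = [[−2, −5], [−1, −3]] with P⁻¹ = [[−3, 5], [1, −2]], and T = P·diag(1, −3)·P⁻¹.
Then T⁹ = P·diag(1, −19683)·P⁻¹ = [[−2, 98415], [−1, 59049]] · [[−3, 5], [1, −2]] = [[98421, −196840], [59052, −118103]].

[[98421, −196840], [59052, −118103]]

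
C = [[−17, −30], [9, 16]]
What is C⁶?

[[379, 630], [−189, −314]]

tr C = −1 and det C = −2, so the characteristic polynomial is λ² − (−1)λ + (−2) with roots 1 and −2.
Eigenvectors give P = [[−5, −2], [3, 1]] with P⁻¹ = [[1, 2], [−3, −5]], and C = P·diag(1, −2)·P⁻¹.
Then C⁶ = P·diag(1, 64)·P⁻¹ = [[−5, −128], [3, 64]] · [[1, 2], [−3, −5]] = [[379, 630], [−189, −314]].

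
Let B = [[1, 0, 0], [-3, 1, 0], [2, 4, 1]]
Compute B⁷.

B = I + N where N = [[0, 0, 0], [-3, 0, 0], [2, 4, 0]] is strictly lower-triangular, so N³ = 0.
(I + N)⁷ = I + 7·N + 21·N² = [[1, 0, 0], [-21, 1, 0], [-238, 28, 1]].

[[1, 0, 0], [-21, 1, 0], [-238, 28, 1]]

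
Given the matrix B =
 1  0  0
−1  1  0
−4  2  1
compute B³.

[[1, 0, 0], [−3, 1, 0], [−18, 6, 1]]

B = I + N where N = [[0, 0, 0], [−1, 0, 0], [−4, 2, 0]] is strictly lower-triangular, so N³ = 0.
(I + N)³ = I + 3·N + 3·N² = [[1, 0, 0], [−3, 1, 0], [−18, 6, 1]].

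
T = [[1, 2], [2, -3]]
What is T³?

[[-3, 22], [22, -47]]

T² = [[5, -4], [-4, 13]]
T³ = [[-3, 22], [22, -47]]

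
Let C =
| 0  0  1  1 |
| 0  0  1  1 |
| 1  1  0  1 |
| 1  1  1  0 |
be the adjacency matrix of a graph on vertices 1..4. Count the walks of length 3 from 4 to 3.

5

The number of length-3 walks from vertex 4 to vertex 3 is entry (4,3) of C³, where C is the adjacency matrix.
C² = [[2, 2, 1, 1], [2, 2, 1, 1], [1, 1, 3, 2], [1, 1, 2, 3]]
C³ = [[2, 2, 5, 5], [2, 2, 5, 5], [5, 5, 4, 5], [5, 5, 5, 4]]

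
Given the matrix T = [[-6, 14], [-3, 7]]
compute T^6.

T² = T (a projection; rank 1, trace 1), so T^6 = T.

[[-6, 14], [-3, 7]]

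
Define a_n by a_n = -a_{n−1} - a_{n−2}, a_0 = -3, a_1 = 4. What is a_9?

With companion matrix B = [[-1, -1], [1, 0]], [a_n, a_{n−1}]ᵀ = B·[a_{n−1}, a_{n−2}]ᵀ, so [a_9, a_8]ᵀ = B⁸·[a_1, a_0]ᵀ.
B⁸ = [[0, 1], [-1, -1]], giving [a_9, a_8]ᵀ = [[-3], [-1]].

-3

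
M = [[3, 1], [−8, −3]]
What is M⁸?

M² = I (check: tr M = 0 and det M = −1), so M⁸ = I since 8 is even.

[[1, 0], [0, 1]]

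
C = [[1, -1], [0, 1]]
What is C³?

C = I + N where N = [[0, -1], [0, 0]] is strictly upper-triangular, so N² = 0.
(I + N)³ = I + 3·N = [[1, -3], [0, 1]].

[[1, -3], [0, 1]]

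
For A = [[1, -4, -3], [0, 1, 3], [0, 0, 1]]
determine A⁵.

[[1, -20, -135], [0, 1, 15], [0, 0, 1]]

A = I + N where N = [[0, -4, -3], [0, 0, 3], [0, 0, 0]] is strictly upper-triangular, so N³ = 0.
(I + N)⁵ = I + 5·N + 10·N² = [[1, -20, -135], [0, 1, 15], [0, 0, 1]].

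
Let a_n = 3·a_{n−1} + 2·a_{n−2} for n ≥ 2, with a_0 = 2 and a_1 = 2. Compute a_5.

With companion matrix M = [[3, 2], [1, 0]], [a_n, a_{n−1}]ᵀ = M·[a_{n−1}, a_{n−2}]ᵀ, so [a_5, a_4]ᵀ = M⁴·[a_1, a_0]ᵀ.
M⁴ = [[139, 78], [39, 22]], giving [a_5, a_4]ᵀ = [[434], [122]].

434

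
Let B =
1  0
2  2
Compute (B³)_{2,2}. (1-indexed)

8

B² = [[1, 0], [6, 4]]
B³ = [[1, 0], [14, 8]]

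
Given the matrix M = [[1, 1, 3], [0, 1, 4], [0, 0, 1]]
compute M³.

M = I + N where N = [[0, 1, 3], [0, 0, 4], [0, 0, 0]] is strictly upper-triangular, so N³ = 0.
(I + N)³ = I + 3·N + 3·N² = [[1, 3, 21], [0, 1, 12], [0, 0, 1]].

[[1, 3, 21], [0, 1, 12], [0, 0, 1]]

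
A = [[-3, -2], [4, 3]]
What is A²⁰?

A² = I (check: tr A = 0 and det A = -1), so A²⁰ = I since 20 is even.

[[1, 0], [0, 1]]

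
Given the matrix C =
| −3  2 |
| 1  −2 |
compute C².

[[11, −10], [−5, 6]]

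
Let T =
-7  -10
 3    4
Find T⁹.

[[-3067, -5110], [1533, 2554]]

tr T = -3 and det T = 2, so the characteristic polynomial is λ² − (-3)λ + (2) with roots -1 and -2.
Eigenvectors give P = [[-5, -2], [3, 1]] with P⁻¹ = [[1, 2], [-3, -5]], and T = P·diag(-1, -2)·P⁻¹.
Then T⁹ = P·diag(-1, -512)·P⁻¹ = [[5, 1024], [-3, -512]] · [[1, 2], [-3, -5]] = [[-3067, -5110], [1533, 2554]].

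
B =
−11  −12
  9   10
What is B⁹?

tr B = −1 and det B = −2, so the characteristic polynomial is λ² − (−1)λ + (−2) with roots −2 and 1.
Eigenvectors give P = [[4, 1], [−3, −1]] with P⁻¹ = [[1, 1], [−3, −4]], and B = P·diag(−2, 1)·P⁻¹.
Then B⁹ = P·diag(−512, 1)·P⁻¹ = [[−2048, 1], [1536, −1]] · [[1, 1], [−3, −4]] = [[−2051, −2052], [1539, 1540]].

[[−2051, −2052], [1539, 1540]]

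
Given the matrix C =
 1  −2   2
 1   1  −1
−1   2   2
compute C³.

[[−11, 22, 10], [1, −11, 7], [7, 10, −10]]

C² = [[−3, 0, 8], [3, −3, −1], [−1, 8, 0]]
C³ = [[−11, 22, 10], [1, −11, 7], [7, 10, −10]]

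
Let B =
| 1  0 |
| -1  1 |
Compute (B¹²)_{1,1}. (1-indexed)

B = I + N where N = [[0, 0], [-1, 0]] is strictly lower-triangular, so N² = 0.
(I + N)¹² = I + 12·N = [[1, 0], [-12, 1]].

1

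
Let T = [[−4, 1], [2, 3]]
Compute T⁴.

[[326, −29], [−58, 123]]

T² = [[18, −1], [−2, 11]]
T³ = [[−74, 15], [30, 31]]
T⁴ = [[326, −29], [−58, 123]]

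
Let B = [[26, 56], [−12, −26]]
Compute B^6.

[[64, 0], [0, 64]]

tr B = 0 and det B = −4, so the characteristic polynomial is λ² − (0)λ + (−4) with roots 2 and −2.
Eigenvectors give P = [[7, −2], [−3, 1]] with P⁻¹ = [[1, 2], [3, 7]], and B = P·diag(2, −2)·P⁻¹.
Then B^6 = P·diag(64, 64)·P⁻¹ = [[448, −128], [−192, 64]] · [[1, 2], [3, 7]] = [[64, 0], [0, 64]].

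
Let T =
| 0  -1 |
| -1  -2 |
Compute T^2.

[[1, 2], [2, 5]]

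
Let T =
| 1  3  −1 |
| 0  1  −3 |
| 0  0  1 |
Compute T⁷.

[[1, 21, −196], [0, 1, −21], [0, 0, 1]]

T = I + N where N = [[0, 3, −1], [0, 0, −3], [0, 0, 0]] is strictly upper-triangular, so N³ = 0.
(I + N)⁷ = I + 7·N + 21·N² = [[1, 21, −196], [0, 1, −21], [0, 0, 1]].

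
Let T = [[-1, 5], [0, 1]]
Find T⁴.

T² = I (check: tr T = 0 and det T = -1), so T⁴ = I since 4 is even.

[[1, 0], [0, 1]]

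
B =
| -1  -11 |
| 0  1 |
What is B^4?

[[1, 0], [0, 1]]

B² = I (check: tr B = 0 and det B = -1), so B^4 = I since 4 is even.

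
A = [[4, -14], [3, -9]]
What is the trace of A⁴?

97

tr A = -5 and det A = 6, so the characteristic polynomial is λ² − (-5)λ + (6) with roots -3 and -2.
Eigenvectors give P = [[2, 7], [1, 3]] with P⁻¹ = [[-3, 7], [1, -2]], and A = P·diag(-3, -2)·P⁻¹.
Then A⁴ = P·diag(81, 16)·P⁻¹ = [[162, 112], [81, 48]] · [[-3, 7], [1, -2]] = [[-374, 910], [-195, 471]].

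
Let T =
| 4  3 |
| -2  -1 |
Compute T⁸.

tr T = 3 and det T = 2, so the characteristic polynomial is λ² − (3)λ + (2) with roots 2 and 1.
Eigenvectors give P = [[3, -1], [-2, 1]] with P⁻¹ = [[1, 1], [2, 3]], and T = P·diag(2, 1)·P⁻¹.
Then T⁸ = P·diag(256, 1)·P⁻¹ = [[768, -1], [-512, 1]] · [[1, 1], [2, 3]] = [[766, 765], [-510, -509]].

[[766, 765], [-510, -509]]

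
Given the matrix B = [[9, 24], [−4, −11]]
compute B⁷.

[[4377, 13128], [−2188, −6563]]

tr B = −2 and det B = −3, so the characteristic polynomial is λ² − (−2)λ + (−3) with roots 1 and −3.
Eigenvectors give P = [[−3, −2], [1, 1]] with P⁻¹ = [[−1, −2], [1, 3]], and B = P·diag(1, −3)·P⁻¹.
Then B⁷ = P·diag(1, −2187)·P⁻¹ = [[−3, 4374], [1, −2187]] · [[−1, −2], [1, 3]] = [[4377, 13128], [−2188, −6563]].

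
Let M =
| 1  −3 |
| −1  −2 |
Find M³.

[[1, −18], [−6, −17]]

M² = [[4, 3], [1, 7]]
M³ = [[1, −18], [−6, −17]]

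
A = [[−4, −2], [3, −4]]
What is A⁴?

A² = [[10, 16], [−24, 10]]
A³ = [[8, −84], [126, 8]]
A⁴ = [[−284, 320], [−480, −284]]

[[−284, 320], [−480, −284]]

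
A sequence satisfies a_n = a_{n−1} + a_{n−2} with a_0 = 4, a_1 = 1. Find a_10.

191

With companion matrix C = [[1, 1], [1, 0]], [a_n, a_{n−1}]ᵀ = C·[a_{n−1}, a_{n−2}]ᵀ, so [a_10, a_9]ᵀ = C^9·[a_1, a_0]ᵀ.
C^9 = [[55, 34], [34, 21]], giving [a_10, a_9]ᵀ = [[191], [118]].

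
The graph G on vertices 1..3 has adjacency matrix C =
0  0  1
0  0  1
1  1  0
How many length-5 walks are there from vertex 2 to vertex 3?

The number of length-5 walks from vertex 2 to vertex 3 is entry (2,3) of C⁵, where C is the adjacency matrix.
C² = [[1, 1, 0], [1, 1, 0], [0, 0, 2]]
C³ = [[0, 0, 2], [0, 0, 2], [2, 2, 0]]
C⁴ = [[2, 2, 0], [2, 2, 0], [0, 0, 4]]
C⁵ = [[0, 0, 4], [0, 0, 4], [4, 4, 0]]

4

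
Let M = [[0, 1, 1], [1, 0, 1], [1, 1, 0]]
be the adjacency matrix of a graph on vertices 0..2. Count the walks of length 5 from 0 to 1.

11

The number of length-5 walks from vertex 0 to vertex 1 is entry (0,1) of M⁵, where M is the adjacency matrix.
M² = [[2, 1, 1], [1, 2, 1], [1, 1, 2]]
M³ = [[2, 3, 3], [3, 2, 3], [3, 3, 2]]
M⁴ = [[6, 5, 5], [5, 6, 5], [5, 5, 6]]
M⁵ = [[10, 11, 11], [11, 10, 11], [11, 11, 10]]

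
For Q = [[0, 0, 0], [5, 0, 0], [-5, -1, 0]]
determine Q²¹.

Q is strictly triangular, hence nilpotent: Q³ = 0, so Q²¹ = 0.

[[0, 0, 0], [0, 0, 0], [0, 0, 0]]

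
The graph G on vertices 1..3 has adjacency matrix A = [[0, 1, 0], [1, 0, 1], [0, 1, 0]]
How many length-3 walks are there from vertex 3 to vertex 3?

The number of length-3 walks from vertex 3 to vertex 3 is entry (3,3) of A³, where A is the adjacency matrix.
A² = [[1, 0, 1], [0, 2, 0], [1, 0, 1]]
A³ = [[0, 2, 0], [2, 0, 2], [0, 2, 0]]

0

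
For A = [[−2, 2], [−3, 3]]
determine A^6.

A² = A (a projection; rank 1, trace 1), so A^6 = A.

[[−2, 2], [−3, 3]]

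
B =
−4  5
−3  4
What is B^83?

[[−4, 5], [−3, 4]]

B² = I (check: tr B = 0 and det B = −1), so B^83 = B since 83 is odd.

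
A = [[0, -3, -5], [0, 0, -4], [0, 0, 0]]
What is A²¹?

[[0, 0, 0], [0, 0, 0], [0, 0, 0]]

A is strictly triangular, hence nilpotent: A³ = 0, so A²¹ = 0.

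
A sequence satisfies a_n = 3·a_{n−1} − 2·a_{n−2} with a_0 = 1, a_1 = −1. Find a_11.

With companion matrix Q = [[3, −2], [1, 0]], [a_n, a_{n−1}]ᵀ = Q·[a_{n−1}, a_{n−2}]ᵀ, so [a_11, a_10]ᵀ = Q¹⁰·[a_1, a_0]ᵀ.
Q¹⁰ = [[2047, −2046], [1023, −1022]], giving [a_11, a_10]ᵀ = [[−4093], [−2045]].

−4093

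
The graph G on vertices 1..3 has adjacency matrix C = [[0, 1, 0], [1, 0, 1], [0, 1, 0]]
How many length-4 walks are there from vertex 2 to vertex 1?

0

The number of length-4 walks from vertex 2 to vertex 1 is entry (2,1) of C^4, where C is the adjacency matrix.
C^2 = [[1, 0, 1], [0, 2, 0], [1, 0, 1]]
C^3 = [[0, 2, 0], [2, 0, 2], [0, 2, 0]]
C^4 = [[2, 0, 2], [0, 4, 0], [2, 0, 2]]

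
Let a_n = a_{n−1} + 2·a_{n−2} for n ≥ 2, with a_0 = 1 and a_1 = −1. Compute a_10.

1

With companion matrix T = [[1, 2], [1, 0]], [a_n, a_{n−1}]ᵀ = T·[a_{n−1}, a_{n−2}]ᵀ, so [a_10, a_9]ᵀ = T⁹·[a_1, a_0]ᵀ.
T⁹ = [[341, 342], [171, 170]], giving [a_10, a_9]ᵀ = [[1], [−1]].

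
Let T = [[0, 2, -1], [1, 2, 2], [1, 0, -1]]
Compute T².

[[1, 4, 5], [4, 6, 1], [-1, 2, 0]]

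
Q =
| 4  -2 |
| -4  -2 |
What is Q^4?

[[608, -144], [-288, 176]]

Q^2 = [[24, -4], [-8, 12]]
Q^3 = [[112, -40], [-80, -8]]
Q^4 = [[608, -144], [-288, 176]]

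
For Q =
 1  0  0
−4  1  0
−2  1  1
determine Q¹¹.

[[1, 0, 0], [−44, 1, 0], [−242, 11, 1]]

Q = I + N where N = [[0, 0, 0], [−4, 0, 0], [−2, 1, 0]] is strictly lower-triangular, so N³ = 0.
(I + N)¹¹ = I + 11·N + 55·N² = [[1, 0, 0], [−44, 1, 0], [−242, 11, 1]].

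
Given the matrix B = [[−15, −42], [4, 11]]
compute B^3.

tr B = −4 and det B = 3, so the characteristic polynomial is λ² − (−4)λ + (3) with roots −3 and −1.
Eigenvectors give P = [[7, −3], [−2, 1]] with P⁻¹ = [[1, 3], [2, 7]], and B = P·diag(−3, −1)·P⁻¹.
Then B^3 = P·diag(−27, −1)·P⁻¹ = [[−189, 3], [54, −1]] · [[1, 3], [2, 7]] = [[−183, −546], [52, 155]].

[[−183, −546], [52, 155]]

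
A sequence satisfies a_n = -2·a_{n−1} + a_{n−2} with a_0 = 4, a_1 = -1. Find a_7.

-449

With companion matrix A = [[-2, 1], [1, 0]], [a_n, a_{n−1}]ᵀ = A·[a_{n−1}, a_{n−2}]ᵀ, so [a_7, a_6]ᵀ = A⁶·[a_1, a_0]ᵀ.
A⁶ = [[169, -70], [-70, 29]], giving [a_7, a_6]ᵀ = [[-449], [186]].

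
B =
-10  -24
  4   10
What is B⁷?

tr B = 0 and det B = -4, so the characteristic polynomial is λ² − (0)λ + (-4) with roots 2 and -2.
Eigenvectors give P = [[2, -3], [-1, 1]] with P⁻¹ = [[-1, -3], [-1, -2]], and B = P·diag(2, -2)·P⁻¹.
Then B⁷ = P·diag(128, -128)·P⁻¹ = [[256, 384], [-128, -128]] · [[-1, -3], [-1, -2]] = [[-640, -1536], [256, 640]].

[[-640, -1536], [256, 640]]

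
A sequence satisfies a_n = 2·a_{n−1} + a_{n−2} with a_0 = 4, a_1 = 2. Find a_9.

3602

With companion matrix Q = [[2, 1], [1, 0]], [a_n, a_{n−1}]ᵀ = Q·[a_{n−1}, a_{n−2}]ᵀ, so [a_9, a_8]ᵀ = Q⁸·[a_1, a_0]ᵀ.
Q⁸ = [[985, 408], [408, 169]], giving [a_9, a_8]ᵀ = [[3602], [1492]].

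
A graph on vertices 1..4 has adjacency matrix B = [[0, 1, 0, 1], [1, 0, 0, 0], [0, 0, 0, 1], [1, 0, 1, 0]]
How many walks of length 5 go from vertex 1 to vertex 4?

8

The number of length-5 walks from vertex 1 to vertex 4 is entry (1,4) of B^5, where B is the adjacency matrix.
B^2 = [[2, 0, 1, 0], [0, 1, 0, 1], [1, 0, 1, 0], [0, 1, 0, 2]]
B^3 = [[0, 2, 0, 3], [2, 0, 1, 0], [0, 1, 0, 2], [3, 0, 2, 0]]
B^4 = [[5, 0, 3, 0], [0, 2, 0, 3], [3, 0, 2, 0], [0, 3, 0, 5]]
B^5 = [[0, 5, 0, 8], [5, 0, 3, 0], [0, 3, 0, 5], [8, 0, 5, 0]]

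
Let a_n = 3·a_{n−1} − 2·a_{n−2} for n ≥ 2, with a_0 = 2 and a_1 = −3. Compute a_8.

−1273

With companion matrix B = [[3, −2], [1, 0]], [a_n, a_{n−1}]ᵀ = B·[a_{n−1}, a_{n−2}]ᵀ, so [a_8, a_7]ᵀ = B⁷·[a_1, a_0]ᵀ.
B⁷ = [[255, −254], [127, −126]], giving [a_8, a_7]ᵀ = [[−1273], [−633]].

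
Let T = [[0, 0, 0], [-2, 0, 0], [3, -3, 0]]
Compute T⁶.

T is strictly triangular, hence nilpotent: T³ = 0, so T⁶ = 0.

[[0, 0, 0], [0, 0, 0], [0, 0, 0]]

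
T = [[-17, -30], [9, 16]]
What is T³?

tr T = -1 and det T = -2, so the characteristic polynomial is λ² − (-1)λ + (-2) with roots -2 and 1.
Eigenvectors give P = [[-2, -5], [1, 3]] with P⁻¹ = [[-3, -5], [1, 2]], and T = P·diag(-2, 1)·P⁻¹.
Then T³ = P·diag(-8, 1)·P⁻¹ = [[16, -5], [-8, 3]] · [[-3, -5], [1, 2]] = [[-53, -90], [27, 46]].

[[-53, -90], [27, 46]]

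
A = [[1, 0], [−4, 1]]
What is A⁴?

[[1, 0], [−16, 1]]

A = I + N where N = [[0, 0], [−4, 0]] is strictly lower-triangular, so N² = 0.
(I + N)⁴ = I + 4·N = [[1, 0], [−16, 1]].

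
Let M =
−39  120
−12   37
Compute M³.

tr M = −2 and det M = −3, so the characteristic polynomial is λ² − (−2)λ + (−3) with roots −3 and 1.
Eigenvectors give P = [[−10, −3], [−3, −1]] with P⁻¹ = [[−1, 3], [3, −10]], and M = P·diag(−3, 1)·P⁻¹.
Then M³ = P·diag(−27, 1)·P⁻¹ = [[270, −3], [81, −1]] · [[−1, 3], [3, −10]] = [[−279, 840], [−84, 253]].

[[−279, 840], [−84, 253]]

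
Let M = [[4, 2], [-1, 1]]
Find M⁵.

tr M = 5 and det M = 6, so the characteristic polynomial is λ² − (5)λ + (6) with roots 3 and 2.
Eigenvectors give P = [[2, -1], [-1, 1]] with P⁻¹ = [[1, 1], [1, 2]], and M = P·diag(3, 2)·P⁻¹.
Then M⁵ = P·diag(243, 32)·P⁻¹ = [[486, -32], [-243, 32]] · [[1, 1], [1, 2]] = [[454, 422], [-211, -179]].

[[454, 422], [-211, -179]]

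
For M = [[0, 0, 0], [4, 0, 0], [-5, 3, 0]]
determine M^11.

[[0, 0, 0], [0, 0, 0], [0, 0, 0]]

M is strictly triangular, hence nilpotent: M^3 = 0, so M^11 = 0.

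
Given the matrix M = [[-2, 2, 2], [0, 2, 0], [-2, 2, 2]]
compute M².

[[0, 4, 0], [0, 4, 0], [0, 4, 0]]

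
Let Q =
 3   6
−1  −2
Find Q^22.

Q² = Q (a projection; rank 1, trace 1), so Q^22 = Q.

[[3, 6], [−1, −2]]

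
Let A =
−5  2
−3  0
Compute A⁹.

tr A = −5 and det A = 6, so the characteristic polynomial is λ² − (−5)λ + (6) with roots −3 and −2.
Eigenvectors give P = [[−1, −2], [−1, −3]] with P⁻¹ = [[−3, 2], [1, −1]], and A = P·diag(−3, −2)·P⁻¹.
Then A⁹ = P·diag(−19683, −512)·P⁻¹ = [[19683, 1024], [19683, 1536]] · [[−3, 2], [1, −1]] = [[−58025, 38342], [−57513, 37830]].

[[−58025, 38342], [−57513, 37830]]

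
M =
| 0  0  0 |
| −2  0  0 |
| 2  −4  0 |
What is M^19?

[[0, 0, 0], [0, 0, 0], [0, 0, 0]]

M is strictly triangular, hence nilpotent: M^3 = 0, so M^19 = 0.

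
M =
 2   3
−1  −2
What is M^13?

M² = I (check: tr M = 0 and det M = −1), so M^13 = M since 13 is odd.

[[2, 3], [−1, −2]]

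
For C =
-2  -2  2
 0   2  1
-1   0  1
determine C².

[[2, 0, -4], [-1, 4, 3], [1, 2, -1]]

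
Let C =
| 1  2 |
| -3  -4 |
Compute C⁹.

tr C = -3 and det C = 2, so the characteristic polynomial is λ² − (-3)λ + (2) with roots -1 and -2.
Eigenvectors give P = [[1, 2], [-1, -3]] with P⁻¹ = [[3, 2], [-1, -1]], and C = P·diag(-1, -2)·P⁻¹.
Then C⁹ = P·diag(-1, -512)·P⁻¹ = [[-1, -1024], [1, 1536]] · [[3, 2], [-1, -1]] = [[1021, 1022], [-1533, -1534]].

[[1021, 1022], [-1533, -1534]]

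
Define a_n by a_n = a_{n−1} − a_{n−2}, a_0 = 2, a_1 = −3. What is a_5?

With companion matrix C = [[1, −1], [1, 0]], [a_n, a_{n−1}]ᵀ = C·[a_{n−1}, a_{n−2}]ᵀ, so [a_5, a_4]ᵀ = C⁴·[a_1, a_0]ᵀ.
C⁴ = [[−1, 1], [−1, 0]], giving [a_5, a_4]ᵀ = [[5], [3]].

5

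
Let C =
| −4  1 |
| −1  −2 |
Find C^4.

C^2 = [[15, −6], [6, 3]]
C^3 = [[−54, 27], [−27, 0]]
C^4 = [[189, −108], [108, −27]]

[[189, −108], [108, −27]]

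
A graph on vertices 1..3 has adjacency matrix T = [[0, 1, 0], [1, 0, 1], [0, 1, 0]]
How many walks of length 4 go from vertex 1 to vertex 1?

The number of length-4 walks from vertex 1 to vertex 1 is entry (1,1) of T⁴, where T is the adjacency matrix.
T² = [[1, 0, 1], [0, 2, 0], [1, 0, 1]]
T³ = [[0, 2, 0], [2, 0, 2], [0, 2, 0]]
T⁴ = [[2, 0, 2], [0, 4, 0], [2, 0, 2]]

2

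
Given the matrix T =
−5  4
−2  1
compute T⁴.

[[161, −160], [80, −79]]

tr T = −4 and det T = 3, so the characteristic polynomial is λ² − (−4)λ + (3) with roots −3 and −1.
Eigenvectors give P = [[2, −1], [1, −1]] with P⁻¹ = [[1, −1], [1, −2]], and T = P·diag(−3, −1)·P⁻¹.
Then T⁴ = P·diag(81, 1)·P⁻¹ = [[162, −1], [81, −1]] · [[1, −1], [1, −2]] = [[161, −160], [80, −79]].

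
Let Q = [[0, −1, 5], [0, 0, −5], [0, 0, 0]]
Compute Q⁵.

Q is strictly triangular, hence nilpotent: Q³ = 0, so Q⁵ = 0.

[[0, 0, 0], [0, 0, 0], [0, 0, 0]]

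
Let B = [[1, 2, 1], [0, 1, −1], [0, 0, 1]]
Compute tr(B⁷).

B = I + N where N = [[0, 2, 1], [0, 0, −1], [0, 0, 0]] is strictly upper-triangular, so N³ = 0.
(I + N)⁷ = I + 7·N + 21·N² = [[1, 14, −35], [0, 1, −7], [0, 0, 1]].

3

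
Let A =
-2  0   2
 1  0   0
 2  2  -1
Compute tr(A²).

13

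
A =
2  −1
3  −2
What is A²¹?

[[2, −1], [3, −2]]

A² = I (check: tr A = 0 and det A = −1), so A²¹ = A since 21 is odd.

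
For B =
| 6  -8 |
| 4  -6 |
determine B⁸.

[[256, 0], [0, 256]]

tr B = 0 and det B = -4, so the characteristic polynomial is λ² − (0)λ + (-4) with roots 2 and -2.
Eigenvectors give P = [[2, -1], [1, -1]] with P⁻¹ = [[1, -1], [1, -2]], and B = P·diag(2, -2)·P⁻¹.
Then B⁸ = P·diag(256, 256)·P⁻¹ = [[512, -256], [256, -256]] · [[1, -1], [1, -2]] = [[256, 0], [0, 256]].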